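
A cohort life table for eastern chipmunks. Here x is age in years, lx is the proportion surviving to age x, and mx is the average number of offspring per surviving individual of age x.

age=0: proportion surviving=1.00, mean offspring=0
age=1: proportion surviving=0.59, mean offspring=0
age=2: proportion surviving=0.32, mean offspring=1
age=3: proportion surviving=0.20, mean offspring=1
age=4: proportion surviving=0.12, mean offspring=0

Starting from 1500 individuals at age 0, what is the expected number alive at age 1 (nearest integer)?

Expected survivors = N0 · l_1 = 1500 × 0.59 = 885 → 885

885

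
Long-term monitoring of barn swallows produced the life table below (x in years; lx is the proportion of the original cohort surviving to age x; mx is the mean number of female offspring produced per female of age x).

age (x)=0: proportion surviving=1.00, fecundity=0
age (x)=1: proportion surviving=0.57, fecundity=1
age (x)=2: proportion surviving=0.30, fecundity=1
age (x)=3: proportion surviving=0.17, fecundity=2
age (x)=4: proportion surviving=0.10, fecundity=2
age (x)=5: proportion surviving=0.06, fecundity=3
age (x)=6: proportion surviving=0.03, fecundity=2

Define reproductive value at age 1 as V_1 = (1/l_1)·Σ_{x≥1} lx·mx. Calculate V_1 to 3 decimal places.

lx·mx for x ≥ 1: 0.57, 0.3, 0.34, 0.2, 0.18, 0.06 → sum = 1.65
V_1 = 1.65 / l_1 = 1.65 / 0.57 = 2.894737… → 2.895

2.895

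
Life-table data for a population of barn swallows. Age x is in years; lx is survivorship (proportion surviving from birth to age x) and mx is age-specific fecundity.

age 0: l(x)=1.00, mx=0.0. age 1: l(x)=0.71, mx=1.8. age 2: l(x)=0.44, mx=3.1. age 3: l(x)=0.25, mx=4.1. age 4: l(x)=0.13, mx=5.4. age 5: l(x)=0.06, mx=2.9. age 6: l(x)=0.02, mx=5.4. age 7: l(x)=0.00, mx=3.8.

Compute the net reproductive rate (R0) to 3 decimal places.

4.651

lx·mx by age: 0, 1.278, 1.364, 1.025, 0.702, 0.174, 0.108, 0
R0 = Σ lx·mx = 4.651 → 4.651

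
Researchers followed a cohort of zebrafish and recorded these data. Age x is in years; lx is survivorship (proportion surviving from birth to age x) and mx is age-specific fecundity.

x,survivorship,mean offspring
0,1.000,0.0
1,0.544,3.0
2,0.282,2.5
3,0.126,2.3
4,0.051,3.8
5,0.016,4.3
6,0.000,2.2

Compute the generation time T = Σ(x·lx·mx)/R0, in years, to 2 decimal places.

1.74

lx·mx: 0, 1.632, 0.705, 0.2898, 0.1938, 0.0688, 0 → R0 = 2.8894
x·lx·mx: 0, 1.632, 1.41, 0.8694, 0.7752, 0.344, 0 → Σ = 5.0306
T = 5.0306 / 2.8894 = 1.741054… → 1.74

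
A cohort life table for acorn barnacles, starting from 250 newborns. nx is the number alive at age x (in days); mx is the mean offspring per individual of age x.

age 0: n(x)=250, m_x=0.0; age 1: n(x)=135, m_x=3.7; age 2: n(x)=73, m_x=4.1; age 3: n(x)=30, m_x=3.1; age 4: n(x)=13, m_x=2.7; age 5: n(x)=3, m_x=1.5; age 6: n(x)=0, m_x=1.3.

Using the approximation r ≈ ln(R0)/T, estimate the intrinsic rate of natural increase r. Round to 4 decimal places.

lx = nx/n0 = nx/250: 1, 0.54, 0.292, 0.12, 0.052, 0.012, 0
R0 = Σ lx·mx = 0 + 1.998 + 1.1972 + 0.372 + 0.1404 + 0.018 + 0 = 3.7256
Σ x·lx·mx = 6.16; T = 6.16/3.7256 = 1.65342…
r ≈ ln(R0)/T = ln(3.7256)/1.65342… = 0.795457… → 0.7955

0.7955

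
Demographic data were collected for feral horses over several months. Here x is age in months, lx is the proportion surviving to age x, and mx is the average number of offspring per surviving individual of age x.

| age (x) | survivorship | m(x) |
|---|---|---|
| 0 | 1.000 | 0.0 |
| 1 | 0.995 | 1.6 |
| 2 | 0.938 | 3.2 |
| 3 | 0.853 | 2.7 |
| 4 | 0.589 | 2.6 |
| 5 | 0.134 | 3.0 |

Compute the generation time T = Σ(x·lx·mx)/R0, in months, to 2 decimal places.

2.56

lx·mx: 0, 1.592, 3.0016, 2.3031, 1.5314, 0.402 → R0 = 8.8301
x·lx·mx: 0, 1.592, 6.0032, 6.9093, 6.1256, 2.01 → Σ = 22.6401
T = 22.6401 / 8.8301 = 2.563969… → 2.56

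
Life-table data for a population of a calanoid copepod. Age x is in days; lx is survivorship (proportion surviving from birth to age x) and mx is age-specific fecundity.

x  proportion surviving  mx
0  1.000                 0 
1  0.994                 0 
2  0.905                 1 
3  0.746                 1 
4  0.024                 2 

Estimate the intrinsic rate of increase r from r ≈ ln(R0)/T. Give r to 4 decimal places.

0.2124

R0 = Σ lx·mx = 0 + 0 + 0.905 + 0.746 + 0.048 = 1.699
Σ x·lx·mx = 4.24; T = 4.24/1.699 = 2.49559…
r ≈ ln(R0)/T = ln(1.699)/2.49559… = 0.212391… → 0.2124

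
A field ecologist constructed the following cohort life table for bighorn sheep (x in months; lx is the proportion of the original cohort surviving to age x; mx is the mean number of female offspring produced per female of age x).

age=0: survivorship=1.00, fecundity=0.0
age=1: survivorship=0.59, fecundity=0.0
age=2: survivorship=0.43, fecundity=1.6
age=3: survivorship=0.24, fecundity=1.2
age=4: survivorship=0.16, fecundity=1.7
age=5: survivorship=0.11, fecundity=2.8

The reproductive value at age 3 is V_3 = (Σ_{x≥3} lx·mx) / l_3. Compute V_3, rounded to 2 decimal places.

lx·mx for x ≥ 3: 0.288, 0.272, 0.308 → sum = 0.868
V_3 = 0.868 / l_3 = 0.868 / 0.24 = 3.616667… → 3.62

3.62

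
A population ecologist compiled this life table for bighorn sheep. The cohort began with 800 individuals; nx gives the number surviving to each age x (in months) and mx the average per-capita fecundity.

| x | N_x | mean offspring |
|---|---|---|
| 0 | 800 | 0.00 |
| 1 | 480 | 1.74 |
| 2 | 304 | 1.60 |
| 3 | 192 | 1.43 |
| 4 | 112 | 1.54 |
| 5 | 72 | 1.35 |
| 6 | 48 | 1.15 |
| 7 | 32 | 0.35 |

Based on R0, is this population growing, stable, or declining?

lx = nx/n0 = nx/800: 1, 0.6, 0.38, 0.24, 0.14, 0.09, 0.06, 0.04
R0 = Σ lx·mx = 0 + 1.044 + 0.608 + 0.3432 + 0.2156 + 0.1215 + 0.069 + 0.014 = 2.4153
R0 > 1, so the population is growing.

growing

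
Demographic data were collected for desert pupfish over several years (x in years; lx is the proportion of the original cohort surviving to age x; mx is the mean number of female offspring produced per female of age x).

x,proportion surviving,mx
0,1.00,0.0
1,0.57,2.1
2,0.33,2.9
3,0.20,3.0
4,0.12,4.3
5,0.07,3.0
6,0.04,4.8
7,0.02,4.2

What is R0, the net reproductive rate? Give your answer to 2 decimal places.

lx·mx by age: 0, 1.197, 0.957, 0.6, 0.516, 0.21, 0.192, 0.084
R0 = Σ lx·mx = 3.756 → 3.76

3.76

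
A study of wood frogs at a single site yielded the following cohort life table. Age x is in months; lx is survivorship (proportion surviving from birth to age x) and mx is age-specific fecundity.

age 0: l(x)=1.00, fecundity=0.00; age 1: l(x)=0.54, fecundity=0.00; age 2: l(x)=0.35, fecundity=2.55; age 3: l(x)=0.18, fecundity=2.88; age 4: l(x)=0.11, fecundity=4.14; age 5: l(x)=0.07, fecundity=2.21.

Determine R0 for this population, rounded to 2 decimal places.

lx·mx by age: 0, 0, 0.8925, 0.5184, 0.4554, 0.1547
R0 = Σ lx·mx = 2.021 → 2.02

2.02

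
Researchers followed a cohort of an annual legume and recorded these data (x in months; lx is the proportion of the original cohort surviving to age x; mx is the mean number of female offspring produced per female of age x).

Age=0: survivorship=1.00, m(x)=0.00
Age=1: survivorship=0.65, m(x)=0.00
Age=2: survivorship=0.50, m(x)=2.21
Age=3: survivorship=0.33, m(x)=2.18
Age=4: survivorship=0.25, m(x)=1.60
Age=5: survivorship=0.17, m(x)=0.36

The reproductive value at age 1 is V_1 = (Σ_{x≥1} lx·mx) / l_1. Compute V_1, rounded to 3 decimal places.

lx·mx for x ≥ 1: 0, 1.105, 0.7194, 0.4, 0.0612 → sum = 2.2856
V_1 = 2.2856 / l_1 = 2.2856 / 0.65 = 3.516308… → 3.516

3.516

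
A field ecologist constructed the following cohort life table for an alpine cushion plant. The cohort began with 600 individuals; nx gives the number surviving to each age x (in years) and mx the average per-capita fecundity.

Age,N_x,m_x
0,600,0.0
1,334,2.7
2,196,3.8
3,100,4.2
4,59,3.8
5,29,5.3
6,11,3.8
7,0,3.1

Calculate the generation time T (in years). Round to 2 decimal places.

lx = nx/n0 = nx/600: 1, 0.55667…, 0.32667…, 0.16667…, 0.09833…, 0.04833…, 0.01833…, 0
lx·mx: 0, 1.503…, 1.241333…, 0.7…, 0.373667…, 0.256167…, 0.069667…, 0 → R0 = 4.143833…
x·lx·mx: 0, 1.503…, 2.482667…, 2.1…, 1.494667…, 1.280833…, 0.418…, 0 → Σ = 9.279167…
T = 9.279167… / 4.143833… = 2.239271… → 2.24

2.24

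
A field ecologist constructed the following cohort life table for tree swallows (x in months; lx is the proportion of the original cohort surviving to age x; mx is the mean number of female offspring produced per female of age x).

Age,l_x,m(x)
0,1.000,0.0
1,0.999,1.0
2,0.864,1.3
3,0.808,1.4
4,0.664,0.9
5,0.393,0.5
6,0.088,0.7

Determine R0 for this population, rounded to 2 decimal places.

lx·mx by age: 0, 0.999, 1.1232, 1.1312, 0.5976, 0.1965, 0.0616
R0 = Σ lx·mx = 4.1091 → 4.11

4.11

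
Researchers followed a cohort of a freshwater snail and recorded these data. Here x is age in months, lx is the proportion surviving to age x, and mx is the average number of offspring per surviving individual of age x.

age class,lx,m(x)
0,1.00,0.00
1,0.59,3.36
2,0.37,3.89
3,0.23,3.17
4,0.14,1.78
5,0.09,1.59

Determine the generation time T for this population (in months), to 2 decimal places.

lx·mx: 0, 1.9824, 1.4393, 0.7291, 0.2492, 0.1431 → R0 = 4.5431
x·lx·mx: 0, 1.9824, 2.8786, 2.1873, 0.9968, 0.7155 → Σ = 8.7606
T = 8.7606 / 4.5431 = 1.928331… → 1.93

1.93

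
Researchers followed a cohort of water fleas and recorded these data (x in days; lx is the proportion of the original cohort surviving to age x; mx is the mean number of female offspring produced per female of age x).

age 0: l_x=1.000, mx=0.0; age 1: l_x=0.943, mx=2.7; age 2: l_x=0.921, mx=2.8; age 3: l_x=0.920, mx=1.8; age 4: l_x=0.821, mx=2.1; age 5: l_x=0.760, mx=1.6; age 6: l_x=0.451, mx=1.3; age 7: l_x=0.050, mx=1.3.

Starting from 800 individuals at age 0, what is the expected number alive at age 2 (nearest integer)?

737

Expected survivors = N0 · l_2 = 800 × 0.921 = 736.8 → 737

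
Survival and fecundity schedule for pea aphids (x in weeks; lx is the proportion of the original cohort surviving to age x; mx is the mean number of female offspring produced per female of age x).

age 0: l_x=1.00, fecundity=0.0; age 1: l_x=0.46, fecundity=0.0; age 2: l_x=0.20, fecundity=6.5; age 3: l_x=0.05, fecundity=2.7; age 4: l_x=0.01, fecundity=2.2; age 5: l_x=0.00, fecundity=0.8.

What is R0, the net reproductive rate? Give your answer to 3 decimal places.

lx·mx by age: 0, 0, 1.3, 0.135, 0.022, 0
R0 = Σ lx·mx = 1.457 → 1.457

1.457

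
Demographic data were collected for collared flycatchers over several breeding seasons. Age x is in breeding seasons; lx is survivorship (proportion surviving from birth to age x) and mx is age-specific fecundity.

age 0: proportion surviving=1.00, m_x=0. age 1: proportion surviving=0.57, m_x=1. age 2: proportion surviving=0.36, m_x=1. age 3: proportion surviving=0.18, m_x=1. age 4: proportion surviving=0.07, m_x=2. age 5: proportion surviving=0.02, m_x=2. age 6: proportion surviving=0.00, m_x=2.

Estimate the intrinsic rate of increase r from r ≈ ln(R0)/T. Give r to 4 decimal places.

0.1268

R0 = Σ lx·mx = 0 + 0.57 + 0.36 + 0.18 + 0.14 + 0.04 + 0 = 1.29
Σ x·lx·mx = 2.59; T = 2.59/1.29 = 2.00775…
r ≈ ln(R0)/T = ln(1.29)/2.00775… = 0.12683… → 0.1268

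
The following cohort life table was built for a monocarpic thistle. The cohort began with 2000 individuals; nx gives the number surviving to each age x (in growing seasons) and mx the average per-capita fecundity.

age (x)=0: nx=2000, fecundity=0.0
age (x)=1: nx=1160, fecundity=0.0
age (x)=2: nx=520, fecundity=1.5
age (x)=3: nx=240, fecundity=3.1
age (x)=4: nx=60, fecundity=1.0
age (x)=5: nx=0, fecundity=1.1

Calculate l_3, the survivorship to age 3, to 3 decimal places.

l_3 = n_3/n_0 = 240/2000 = 0.12 → 0.120

0.120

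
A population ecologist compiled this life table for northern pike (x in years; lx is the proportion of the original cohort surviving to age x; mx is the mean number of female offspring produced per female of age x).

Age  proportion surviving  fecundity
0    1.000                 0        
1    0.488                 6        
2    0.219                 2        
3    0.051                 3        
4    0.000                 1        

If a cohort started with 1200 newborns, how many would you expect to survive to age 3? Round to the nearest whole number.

Expected survivors = N0 · l_3 = 1200 × 0.051 = 61.2 → 61

61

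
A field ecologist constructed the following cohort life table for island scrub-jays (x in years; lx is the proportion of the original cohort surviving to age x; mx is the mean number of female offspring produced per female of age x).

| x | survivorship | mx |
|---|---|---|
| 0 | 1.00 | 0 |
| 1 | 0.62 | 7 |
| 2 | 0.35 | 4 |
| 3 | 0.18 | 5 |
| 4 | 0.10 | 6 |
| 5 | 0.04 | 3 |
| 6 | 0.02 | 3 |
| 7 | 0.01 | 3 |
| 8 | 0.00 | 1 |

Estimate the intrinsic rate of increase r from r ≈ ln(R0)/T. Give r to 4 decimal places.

R0 = Σ lx·mx = 0 + 4.34 + 1.4 + 0.9 + 0.6 + 0.12 + 0.06 + 0.03 + 0 = 7.45
Σ x·lx·mx = 13.41; T = 13.41/7.45 = 1.8
r ≈ ln(R0)/T = ln(7.45)/1.8 = 1.115674… → 1.1157

1.1157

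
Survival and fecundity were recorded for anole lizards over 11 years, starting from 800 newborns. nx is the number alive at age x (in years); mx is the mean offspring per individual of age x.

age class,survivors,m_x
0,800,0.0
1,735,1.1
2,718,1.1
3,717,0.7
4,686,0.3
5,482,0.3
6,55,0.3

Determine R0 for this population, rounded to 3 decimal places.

lx = nx/n0 = nx/800: 1, 0.91875, 0.8975, 0.89625, 0.8575, 0.6025, 0.06875
lx·mx by age: 0, 1.010625, 0.98725, 0.627375, 0.25725, 0.18075, 0.020625
R0 = Σ lx·mx = 3.083875 → 3.084

3.084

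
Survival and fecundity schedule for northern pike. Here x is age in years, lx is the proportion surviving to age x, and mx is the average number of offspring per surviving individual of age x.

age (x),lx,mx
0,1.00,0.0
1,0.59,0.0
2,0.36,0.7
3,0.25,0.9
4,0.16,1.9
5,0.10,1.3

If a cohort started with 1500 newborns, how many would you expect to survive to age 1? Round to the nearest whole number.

885

Expected survivors = N0 · l_1 = 1500 × 0.59 = 885 → 885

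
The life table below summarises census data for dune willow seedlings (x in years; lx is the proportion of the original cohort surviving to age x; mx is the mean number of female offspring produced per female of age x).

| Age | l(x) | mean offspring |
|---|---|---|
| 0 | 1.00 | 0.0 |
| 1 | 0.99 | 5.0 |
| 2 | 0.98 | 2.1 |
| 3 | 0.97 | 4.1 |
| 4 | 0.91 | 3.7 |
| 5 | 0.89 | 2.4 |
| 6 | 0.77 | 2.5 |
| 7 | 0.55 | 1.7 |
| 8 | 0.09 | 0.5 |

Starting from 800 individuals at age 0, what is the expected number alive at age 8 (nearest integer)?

Expected survivors = N0 · l_8 = 800 × 0.09 = 72 → 72

72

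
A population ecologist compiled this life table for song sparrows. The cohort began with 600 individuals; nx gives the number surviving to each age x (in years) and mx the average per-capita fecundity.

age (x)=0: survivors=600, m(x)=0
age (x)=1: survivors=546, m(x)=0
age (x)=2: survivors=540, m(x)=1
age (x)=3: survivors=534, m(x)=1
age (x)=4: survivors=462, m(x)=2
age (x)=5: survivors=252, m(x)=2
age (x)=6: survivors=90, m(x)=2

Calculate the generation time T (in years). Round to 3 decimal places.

lx = nx/n0 = nx/600: 1, 0.91, 0.9, 0.89, 0.77, 0.42, 0.15
lx·mx: 0, 0, 0.9, 0.89, 1.54, 0.84, 0.3 → R0 = 4.47
x·lx·mx: 0, 0, 1.8, 2.67, 6.16, 4.2, 1.8 → Σ = 16.63
T = 16.63 / 4.47 = 3.720358… → 3.720

3.720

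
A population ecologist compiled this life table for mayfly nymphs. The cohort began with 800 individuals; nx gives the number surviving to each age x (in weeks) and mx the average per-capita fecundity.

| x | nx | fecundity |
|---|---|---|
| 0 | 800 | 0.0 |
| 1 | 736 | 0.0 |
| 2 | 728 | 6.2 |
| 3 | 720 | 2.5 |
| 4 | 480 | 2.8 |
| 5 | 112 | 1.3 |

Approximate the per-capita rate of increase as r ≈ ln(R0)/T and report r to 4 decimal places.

0.8657

lx = nx/n0 = nx/800: 1, 0.92, 0.91, 0.9, 0.6, 0.14
R0 = Σ lx·mx = 0 + 0 + 5.642 + 2.25 + 1.68 + 0.182 = 9.754
Σ x·lx·mx = 25.664; T = 25.664/9.754 = 2.63113…
r ≈ ln(R0)/T = ln(9.754)/2.63113… = 0.865667… → 0.8657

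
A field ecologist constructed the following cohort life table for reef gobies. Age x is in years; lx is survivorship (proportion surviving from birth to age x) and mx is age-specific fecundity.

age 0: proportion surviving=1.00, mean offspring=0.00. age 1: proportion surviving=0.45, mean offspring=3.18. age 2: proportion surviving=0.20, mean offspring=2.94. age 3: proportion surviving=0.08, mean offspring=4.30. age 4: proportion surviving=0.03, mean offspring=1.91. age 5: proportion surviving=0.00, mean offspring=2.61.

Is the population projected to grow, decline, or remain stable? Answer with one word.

growing

R0 = Σ lx·mx = 0 + 1.431 + 0.588 + 0.344 + 0.0573 + 0 = 2.4203
R0 > 1, so the population is growing.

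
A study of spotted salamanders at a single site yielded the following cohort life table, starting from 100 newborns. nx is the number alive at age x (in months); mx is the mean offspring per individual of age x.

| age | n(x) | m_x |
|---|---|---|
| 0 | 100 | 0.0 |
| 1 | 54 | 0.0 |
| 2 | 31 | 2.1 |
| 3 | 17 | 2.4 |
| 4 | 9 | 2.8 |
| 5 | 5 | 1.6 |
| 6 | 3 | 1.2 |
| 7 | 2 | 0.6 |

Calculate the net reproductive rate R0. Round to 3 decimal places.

1.439

lx = nx/n0 = nx/100: 1, 0.54, 0.31, 0.17, 0.09, 0.05, 0.03, 0.02
lx·mx by age: 0, 0, 0.651, 0.408, 0.252, 0.08, 0.036, 0.012
R0 = Σ lx·mx = 1.439 → 1.439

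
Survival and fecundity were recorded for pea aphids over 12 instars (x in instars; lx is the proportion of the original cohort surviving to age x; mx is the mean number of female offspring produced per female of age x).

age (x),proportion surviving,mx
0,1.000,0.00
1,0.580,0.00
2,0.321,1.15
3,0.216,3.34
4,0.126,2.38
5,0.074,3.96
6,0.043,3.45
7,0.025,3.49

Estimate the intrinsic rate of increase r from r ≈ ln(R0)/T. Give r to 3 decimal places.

0.177

R0 = Σ lx·mx = 0 + 0 + 0.36915 + 0.72144 + 0.29988 + 0.29304 + 0.14835 + 0.08725 = 1.91911
Σ x·lx·mx = 7.06819; T = 7.06819/1.91911 = 3.68306…
r ≈ ln(R0)/T = ln(1.91911)/3.68306… = 0.17699… → 0.177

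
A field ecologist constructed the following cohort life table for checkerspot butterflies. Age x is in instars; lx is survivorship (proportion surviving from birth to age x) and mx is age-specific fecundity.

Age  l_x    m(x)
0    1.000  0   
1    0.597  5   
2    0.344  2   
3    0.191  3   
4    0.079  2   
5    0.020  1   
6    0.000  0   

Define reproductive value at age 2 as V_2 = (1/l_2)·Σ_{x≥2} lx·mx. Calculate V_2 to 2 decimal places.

4.18

lx·mx for x ≥ 2: 0.688, 0.573, 0.158, 0.02, 0 → sum = 1.439
V_2 = 1.439 / l_2 = 1.439 / 0.344 = 4.18314… → 4.18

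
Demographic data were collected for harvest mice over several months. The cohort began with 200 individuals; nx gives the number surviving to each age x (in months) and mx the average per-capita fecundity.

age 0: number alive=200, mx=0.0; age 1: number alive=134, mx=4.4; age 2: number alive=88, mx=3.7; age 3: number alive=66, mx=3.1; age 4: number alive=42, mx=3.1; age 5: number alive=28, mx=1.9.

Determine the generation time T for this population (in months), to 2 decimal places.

2.03

lx = nx/n0 = nx/200: 1, 0.67, 0.44, 0.33, 0.21, 0.14
lx·mx: 0, 2.948, 1.628, 1.023, 0.651, 0.266 → R0 = 6.516
x·lx·mx: 0, 2.948, 3.256, 3.069, 2.604, 1.33 → Σ = 13.207
T = 13.207 / 6.516 = 2.026857… → 2.03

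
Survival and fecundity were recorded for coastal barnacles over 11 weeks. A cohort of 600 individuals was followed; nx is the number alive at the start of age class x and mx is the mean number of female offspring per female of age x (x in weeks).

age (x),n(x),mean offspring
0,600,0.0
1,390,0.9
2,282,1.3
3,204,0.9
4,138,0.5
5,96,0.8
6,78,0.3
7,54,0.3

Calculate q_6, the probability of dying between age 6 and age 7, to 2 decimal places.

0.31

lx = nx/n0 = nx/600: 1, 0.65, 0.47, 0.34, 0.23, 0.16, 0.13, 0.09
q_6 = (l_6 − l_7) / l_6 = (0.13 − 0.09) / 0.13
     = 0.04 / 0.13 = 0.307692… → 0.31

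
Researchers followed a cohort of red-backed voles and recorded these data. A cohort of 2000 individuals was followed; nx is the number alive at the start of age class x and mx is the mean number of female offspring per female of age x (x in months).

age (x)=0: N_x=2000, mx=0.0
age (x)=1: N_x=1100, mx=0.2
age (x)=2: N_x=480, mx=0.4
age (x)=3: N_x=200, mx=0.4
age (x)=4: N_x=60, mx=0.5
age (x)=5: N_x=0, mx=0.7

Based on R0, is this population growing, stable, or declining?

lx = nx/n0 = nx/2000: 1, 0.55, 0.24, 0.1, 0.03, 0
R0 = Σ lx·mx = 0 + 0.11 + 0.096 + 0.04 + 0.015 + 0 = 0.261
R0 < 1, so the population is declining.

declining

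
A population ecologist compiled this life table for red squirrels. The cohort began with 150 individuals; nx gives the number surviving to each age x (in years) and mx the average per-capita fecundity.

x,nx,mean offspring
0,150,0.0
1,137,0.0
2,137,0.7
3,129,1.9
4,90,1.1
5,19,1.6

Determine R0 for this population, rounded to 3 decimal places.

lx = nx/n0 = nx/150: 1, 0.91333…, 0.91333…, 0.86, 0.6, 0.12667…
lx·mx by age: 0, 0, 0.639333…, 1.634, 0.66, 0.202667…
R0 = Σ lx·mx = 3.136… → 3.136

3.136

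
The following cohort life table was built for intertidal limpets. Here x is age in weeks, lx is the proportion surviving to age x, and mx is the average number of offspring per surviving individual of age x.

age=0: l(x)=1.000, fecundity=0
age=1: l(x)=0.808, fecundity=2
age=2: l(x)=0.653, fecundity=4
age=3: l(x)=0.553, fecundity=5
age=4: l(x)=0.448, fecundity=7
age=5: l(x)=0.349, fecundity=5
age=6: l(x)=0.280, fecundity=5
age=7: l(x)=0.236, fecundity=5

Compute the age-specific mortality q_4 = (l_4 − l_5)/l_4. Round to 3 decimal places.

q_4 = (l_4 − l_5) / l_4 = (0.448 − 0.349) / 0.448
     = 0.099 / 0.448 = 0.220982… → 0.221

0.221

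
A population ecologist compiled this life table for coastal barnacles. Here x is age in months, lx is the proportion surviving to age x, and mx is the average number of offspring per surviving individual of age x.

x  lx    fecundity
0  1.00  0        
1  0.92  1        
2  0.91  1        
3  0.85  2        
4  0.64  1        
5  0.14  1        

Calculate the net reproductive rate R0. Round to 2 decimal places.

4.31

lx·mx by age: 0, 0.92, 0.91, 1.7, 0.64, 0.14
R0 = Σ lx·mx = 4.31 → 4.31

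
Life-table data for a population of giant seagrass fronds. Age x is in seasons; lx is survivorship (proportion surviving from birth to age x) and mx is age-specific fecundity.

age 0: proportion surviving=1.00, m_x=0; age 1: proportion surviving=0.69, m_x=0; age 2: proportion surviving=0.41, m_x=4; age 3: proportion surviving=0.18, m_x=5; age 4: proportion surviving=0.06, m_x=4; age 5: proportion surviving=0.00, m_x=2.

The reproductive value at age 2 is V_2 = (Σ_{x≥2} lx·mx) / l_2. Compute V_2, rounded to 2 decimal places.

lx·mx for x ≥ 2: 1.64, 0.9, 0.24, 0 → sum = 2.78
V_2 = 2.78 / l_2 = 2.78 / 0.41 = 6.780488… → 6.78

6.78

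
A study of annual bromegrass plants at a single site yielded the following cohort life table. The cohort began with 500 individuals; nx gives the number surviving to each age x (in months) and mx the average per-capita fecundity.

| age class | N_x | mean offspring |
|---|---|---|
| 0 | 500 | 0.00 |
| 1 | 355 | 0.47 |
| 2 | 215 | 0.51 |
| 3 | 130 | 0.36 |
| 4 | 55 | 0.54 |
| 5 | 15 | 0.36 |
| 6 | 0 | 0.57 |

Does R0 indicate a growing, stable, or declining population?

declining

lx = nx/n0 = nx/500: 1, 0.71, 0.43, 0.26, 0.11, 0.03, 0
R0 = Σ lx·mx = 0 + 0.3337 + 0.2193 + 0.0936 + 0.0594 + 0.0108 + 0 = 0.7168
R0 < 1, so the population is declining.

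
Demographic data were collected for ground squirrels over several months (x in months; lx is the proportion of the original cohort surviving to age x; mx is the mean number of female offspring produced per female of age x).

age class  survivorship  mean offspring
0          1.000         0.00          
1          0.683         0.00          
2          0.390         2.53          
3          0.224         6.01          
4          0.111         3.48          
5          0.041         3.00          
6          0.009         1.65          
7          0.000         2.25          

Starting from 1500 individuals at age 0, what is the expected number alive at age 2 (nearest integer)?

Expected survivors = N0 · l_2 = 1500 × 0.390 = 585 → 585

585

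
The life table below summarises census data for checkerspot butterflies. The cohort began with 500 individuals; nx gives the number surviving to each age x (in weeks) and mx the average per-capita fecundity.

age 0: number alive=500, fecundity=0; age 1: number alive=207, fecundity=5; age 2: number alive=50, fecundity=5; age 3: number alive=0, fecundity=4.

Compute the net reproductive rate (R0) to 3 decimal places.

2.570

lx = nx/n0 = nx/500: 1, 0.414, 0.1, 0
lx·mx by age: 0, 2.07, 0.5, 0
R0 = Σ lx·mx = 2.57 → 2.570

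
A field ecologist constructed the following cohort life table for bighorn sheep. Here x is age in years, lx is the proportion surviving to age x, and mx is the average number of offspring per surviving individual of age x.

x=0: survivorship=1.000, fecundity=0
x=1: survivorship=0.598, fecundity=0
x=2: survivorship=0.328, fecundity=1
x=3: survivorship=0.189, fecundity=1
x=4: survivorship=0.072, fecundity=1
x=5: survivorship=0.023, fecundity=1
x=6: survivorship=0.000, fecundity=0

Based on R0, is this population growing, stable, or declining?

R0 = Σ lx·mx = 0 + 0 + 0.328 + 0.189 + 0.072 + 0.023 + 0 = 0.612
R0 < 1, so the population is declining.

declining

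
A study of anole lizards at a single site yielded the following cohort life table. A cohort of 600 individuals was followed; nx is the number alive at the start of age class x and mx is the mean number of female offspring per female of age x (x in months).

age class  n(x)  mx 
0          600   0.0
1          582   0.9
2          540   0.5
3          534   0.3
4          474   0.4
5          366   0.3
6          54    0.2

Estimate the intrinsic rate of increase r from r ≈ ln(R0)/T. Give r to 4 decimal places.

0.3230

lx = nx/n0 = nx/600: 1, 0.97, 0.9, 0.89, 0.79, 0.61, 0.09
R0 = Σ lx·mx = 0 + 0.873 + 0.45 + 0.267 + 0.316 + 0.183 + 0.018 = 2.107
Σ x·lx·mx = 4.861; T = 4.861/2.107 = 2.30707…
r ≈ ln(R0)/T = ln(2.107)/2.30707… = 0.323035… → 0.3230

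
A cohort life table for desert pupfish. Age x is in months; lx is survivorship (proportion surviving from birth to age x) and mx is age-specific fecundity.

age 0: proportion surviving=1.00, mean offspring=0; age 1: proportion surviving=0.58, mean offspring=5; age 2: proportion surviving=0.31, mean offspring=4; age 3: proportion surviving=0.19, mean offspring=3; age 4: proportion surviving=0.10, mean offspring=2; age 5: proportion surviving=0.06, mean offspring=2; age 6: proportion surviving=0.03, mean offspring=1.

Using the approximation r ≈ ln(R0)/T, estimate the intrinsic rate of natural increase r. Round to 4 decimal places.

R0 = Σ lx·mx = 0 + 2.9 + 1.24 + 0.57 + 0.2 + 0.12 + 0.03 = 5.06
Σ x·lx·mx = 8.67; T = 8.67/5.06 = 1.71344…
r ≈ ln(R0)/T = ln(5.06)/1.71344… = 0.946265… → 0.9463

0.9463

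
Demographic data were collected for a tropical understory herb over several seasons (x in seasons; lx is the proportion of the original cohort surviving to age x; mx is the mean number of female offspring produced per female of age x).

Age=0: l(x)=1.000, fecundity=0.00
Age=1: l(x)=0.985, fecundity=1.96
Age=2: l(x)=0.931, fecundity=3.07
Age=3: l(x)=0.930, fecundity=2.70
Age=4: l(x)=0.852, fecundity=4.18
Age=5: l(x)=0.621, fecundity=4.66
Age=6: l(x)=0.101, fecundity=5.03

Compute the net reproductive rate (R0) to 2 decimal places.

lx·mx by age: 0, 1.9306, 2.85817, 2.511, 3.56136, 2.89386, 0.50803
R0 = Σ lx·mx = 14.26302 → 14.26

14.26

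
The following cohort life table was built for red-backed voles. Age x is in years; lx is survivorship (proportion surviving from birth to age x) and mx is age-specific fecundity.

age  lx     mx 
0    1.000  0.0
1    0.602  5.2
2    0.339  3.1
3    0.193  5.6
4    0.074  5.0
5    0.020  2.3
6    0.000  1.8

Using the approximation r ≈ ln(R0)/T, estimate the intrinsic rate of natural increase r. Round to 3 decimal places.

R0 = Σ lx·mx = 0 + 3.1304 + 1.0509 + 1.0808 + 0.37 + 0.046 + 0 = 5.6781
Σ x·lx·mx = 10.1846; T = 10.1846/5.6781 = 1.79366…
r ≈ ln(R0)/T = ln(5.6781)/1.79366… = 0.9682… → 0.968

0.968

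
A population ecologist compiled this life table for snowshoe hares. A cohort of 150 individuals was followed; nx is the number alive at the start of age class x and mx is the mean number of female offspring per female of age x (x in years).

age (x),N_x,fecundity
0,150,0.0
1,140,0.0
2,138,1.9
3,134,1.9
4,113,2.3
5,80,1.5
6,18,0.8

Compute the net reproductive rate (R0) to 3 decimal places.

6.074

lx = nx/n0 = nx/150: 1, 0.93333…, 0.92, 0.89333…, 0.75333…, 0.53333…, 0.12
lx·mx by age: 0, 0, 1.748, 1.697333…, 1.732667…, 0.8…, 0.096
R0 = Σ lx·mx = 6.074… → 6.074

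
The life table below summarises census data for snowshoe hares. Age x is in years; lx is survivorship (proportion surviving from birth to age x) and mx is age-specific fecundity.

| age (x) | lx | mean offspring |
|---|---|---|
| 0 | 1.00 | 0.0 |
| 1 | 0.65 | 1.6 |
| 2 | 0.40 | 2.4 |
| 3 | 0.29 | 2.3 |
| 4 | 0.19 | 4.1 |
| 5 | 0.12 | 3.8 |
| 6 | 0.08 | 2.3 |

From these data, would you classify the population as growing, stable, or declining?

R0 = Σ lx·mx = 0 + 1.04 + 0.96 + 0.667 + 0.779 + 0.456 + 0.184 = 4.086
R0 > 1, so the population is growing.

growing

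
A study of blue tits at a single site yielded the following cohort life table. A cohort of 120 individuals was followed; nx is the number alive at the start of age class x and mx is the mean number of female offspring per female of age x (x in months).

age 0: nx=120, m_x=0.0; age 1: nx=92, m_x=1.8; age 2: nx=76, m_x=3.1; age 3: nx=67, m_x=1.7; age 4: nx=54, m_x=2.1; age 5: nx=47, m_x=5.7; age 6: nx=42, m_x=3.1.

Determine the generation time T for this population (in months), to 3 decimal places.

lx = nx/n0 = nx/120: 1, 0.76667…, 0.63333…, 0.55833…, 0.45, 0.39167…, 0.35
lx·mx: 0, 1.38…, 1.963333…, 0.949167…, 0.945, 2.2325…, 1.085 → R0 = 8.555…
x·lx·mx: 0, 1.38…, 3.926667…, 2.8475…, 3.78, 11.1625…, 6.51 → Σ = 29.606667…
T = 29.606667… / 8.555… = 3.460744… → 3.461

3.461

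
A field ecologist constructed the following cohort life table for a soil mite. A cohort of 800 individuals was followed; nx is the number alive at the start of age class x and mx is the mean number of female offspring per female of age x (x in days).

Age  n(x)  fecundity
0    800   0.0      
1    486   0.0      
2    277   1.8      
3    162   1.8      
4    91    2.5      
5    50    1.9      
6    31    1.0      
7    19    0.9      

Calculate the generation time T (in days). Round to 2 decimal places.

lx = nx/n0 = nx/800: 1, 0.6075, 0.34625, 0.2025, 0.11375, 0.0625, 0.03875, 0.02375
lx·mx: 0, 0, 0.62325, 0.3645, 0.284375, 0.11875, 0.03875, 0.021375 → R0 = 1.451
x·lx·mx: 0, 0, 1.2465, 1.0935, 1.1375, 0.59375, 0.2325, 0.149625 → Σ = 4.453375
T = 4.453375 / 1.451 = 3.069176… → 3.07

3.07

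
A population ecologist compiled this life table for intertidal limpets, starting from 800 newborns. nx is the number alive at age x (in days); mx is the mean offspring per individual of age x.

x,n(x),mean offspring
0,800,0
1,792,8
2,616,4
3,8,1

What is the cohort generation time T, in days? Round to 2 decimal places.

1.28

lx = nx/n0 = nx/800: 1, 0.99, 0.77, 0.01
lx·mx: 0, 7.92, 3.08, 0.01 → R0 = 11.01
x·lx·mx: 0, 7.92, 6.16, 0.03 → Σ = 14.11
T = 14.11 / 11.01 = 1.281562… → 1.28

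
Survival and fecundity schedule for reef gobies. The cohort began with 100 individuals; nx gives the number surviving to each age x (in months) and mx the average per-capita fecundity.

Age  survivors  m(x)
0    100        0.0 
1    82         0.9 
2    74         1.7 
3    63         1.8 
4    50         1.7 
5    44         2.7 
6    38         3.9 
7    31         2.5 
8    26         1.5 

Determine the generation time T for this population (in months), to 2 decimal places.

4.28

lx = nx/n0 = nx/100: 1, 0.82, 0.74, 0.63, 0.5, 0.44, 0.38, 0.31, 0.26
lx·mx: 0, 0.738, 1.258, 1.134, 0.85, 1.188, 1.482, 0.775, 0.39 → R0 = 7.815
x·lx·mx: 0, 0.738, 2.516, 3.402, 3.4, 5.94, 8.892, 5.425, 3.12 → Σ = 33.433
T = 33.433 / 7.815 = 4.278055… → 4.28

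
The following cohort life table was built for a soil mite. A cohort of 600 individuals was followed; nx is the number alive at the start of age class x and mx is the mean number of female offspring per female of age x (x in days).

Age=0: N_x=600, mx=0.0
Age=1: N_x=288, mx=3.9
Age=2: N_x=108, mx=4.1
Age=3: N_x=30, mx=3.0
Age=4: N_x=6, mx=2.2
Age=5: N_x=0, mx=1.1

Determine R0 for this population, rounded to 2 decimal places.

2.78

lx = nx/n0 = nx/600: 1, 0.48, 0.18, 0.05, 0.01, 0
lx·mx by age: 0, 1.872, 0.738, 0.15, 0.022, 0
R0 = Σ lx·mx = 2.782 → 2.78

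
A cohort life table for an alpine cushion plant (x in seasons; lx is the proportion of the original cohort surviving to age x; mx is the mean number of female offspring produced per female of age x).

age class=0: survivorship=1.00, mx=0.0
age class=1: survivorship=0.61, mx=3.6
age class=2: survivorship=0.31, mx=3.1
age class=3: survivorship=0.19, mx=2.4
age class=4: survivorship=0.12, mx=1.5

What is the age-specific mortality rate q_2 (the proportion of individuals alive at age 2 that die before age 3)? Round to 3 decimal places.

q_2 = (l_2 − l_3) / l_2 = (0.31 − 0.19) / 0.31
     = 0.12 / 0.31 = 0.387097… → 0.387

0.387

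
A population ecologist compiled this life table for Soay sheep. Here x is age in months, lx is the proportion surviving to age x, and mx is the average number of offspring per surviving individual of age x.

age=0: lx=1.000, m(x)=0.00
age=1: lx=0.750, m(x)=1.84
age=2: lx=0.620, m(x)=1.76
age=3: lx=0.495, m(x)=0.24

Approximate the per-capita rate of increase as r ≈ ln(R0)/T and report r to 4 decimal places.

R0 = Σ lx·mx = 0 + 1.38 + 1.0912 + 0.1188 = 2.59
Σ x·lx·mx = 3.9188; T = 3.9188/2.59 = 1.51305…
r ≈ ln(R0)/T = ln(2.59)/1.51305… = 0.628966… → 0.6290

0.6290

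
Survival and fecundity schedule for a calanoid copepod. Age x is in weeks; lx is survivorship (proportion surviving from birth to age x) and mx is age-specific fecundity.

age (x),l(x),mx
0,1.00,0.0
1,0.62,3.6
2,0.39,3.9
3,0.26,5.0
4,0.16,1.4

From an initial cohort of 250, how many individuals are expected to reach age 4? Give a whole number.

40

Expected survivors = N0 · l_4 = 250 × 0.16 = 40 → 40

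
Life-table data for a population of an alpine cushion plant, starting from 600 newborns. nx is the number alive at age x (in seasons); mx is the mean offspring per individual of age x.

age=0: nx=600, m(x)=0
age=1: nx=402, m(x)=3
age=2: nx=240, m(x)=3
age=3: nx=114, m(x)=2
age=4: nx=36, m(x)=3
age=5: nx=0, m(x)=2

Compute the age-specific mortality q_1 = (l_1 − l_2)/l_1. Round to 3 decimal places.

lx = nx/n0 = nx/600: 1, 0.67, 0.4, 0.19, 0.06, 0
q_1 = (l_1 − l_2) / l_1 = (0.67 − 0.4) / 0.67
     = 0.27 / 0.67 = 0.402985… → 0.403

0.403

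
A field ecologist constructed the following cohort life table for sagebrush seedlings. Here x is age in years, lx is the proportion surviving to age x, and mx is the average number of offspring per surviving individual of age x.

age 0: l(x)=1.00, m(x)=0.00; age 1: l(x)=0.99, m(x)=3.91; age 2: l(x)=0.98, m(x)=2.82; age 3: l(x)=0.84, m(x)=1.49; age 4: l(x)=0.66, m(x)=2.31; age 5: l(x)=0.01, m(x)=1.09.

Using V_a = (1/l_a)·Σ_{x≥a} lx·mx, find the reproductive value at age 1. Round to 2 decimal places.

9.52

lx·mx for x ≥ 1: 3.8709, 2.7636, 1.2516, 1.5246, 0.0109 → sum = 9.4216
V_1 = 9.4216 / l_1 = 9.4216 / 0.99 = 9.516768… → 9.52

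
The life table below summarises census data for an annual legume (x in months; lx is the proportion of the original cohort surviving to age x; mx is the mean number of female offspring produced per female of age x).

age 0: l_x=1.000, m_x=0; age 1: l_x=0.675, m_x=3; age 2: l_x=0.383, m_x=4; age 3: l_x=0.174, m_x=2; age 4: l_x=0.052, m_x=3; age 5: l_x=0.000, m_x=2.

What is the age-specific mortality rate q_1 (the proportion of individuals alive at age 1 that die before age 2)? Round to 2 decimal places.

0.43

q_1 = (l_1 − l_2) / l_1 = (0.675 − 0.383) / 0.675
     = 0.292 / 0.675 = 0.432593… → 0.43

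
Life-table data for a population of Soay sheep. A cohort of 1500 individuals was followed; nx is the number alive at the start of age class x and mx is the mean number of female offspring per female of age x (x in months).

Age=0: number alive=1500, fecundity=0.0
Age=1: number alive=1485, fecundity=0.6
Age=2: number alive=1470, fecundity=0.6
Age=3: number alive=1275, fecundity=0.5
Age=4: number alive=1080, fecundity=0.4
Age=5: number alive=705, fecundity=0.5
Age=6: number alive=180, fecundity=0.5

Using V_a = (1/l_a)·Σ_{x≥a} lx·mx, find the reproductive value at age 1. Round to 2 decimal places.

2.21

lx = nx/n0 = nx/1500: 1, 0.99, 0.98, 0.85, 0.72, 0.47, 0.12
lx·mx for x ≥ 1: 0.594, 0.588, 0.425, 0.288, 0.235, 0.06 → sum = 2.19
V_1 = 2.19 / l_1 = 2.19 / 0.99 = 2.212121… → 2.21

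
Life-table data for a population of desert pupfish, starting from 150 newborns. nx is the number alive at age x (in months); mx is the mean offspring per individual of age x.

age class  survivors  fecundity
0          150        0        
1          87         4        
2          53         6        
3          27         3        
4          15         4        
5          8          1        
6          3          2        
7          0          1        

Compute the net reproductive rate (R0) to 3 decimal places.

lx = nx/n0 = nx/150: 1, 0.58, 0.35333…, 0.18, 0.1, 0.05333…, 0.02, 0
lx·mx by age: 0, 2.32, 2.12…, 0.54, 0.4, 0.053333…, 0.04, 0
R0 = Σ lx·mx = 5.473333… → 5.473

5.473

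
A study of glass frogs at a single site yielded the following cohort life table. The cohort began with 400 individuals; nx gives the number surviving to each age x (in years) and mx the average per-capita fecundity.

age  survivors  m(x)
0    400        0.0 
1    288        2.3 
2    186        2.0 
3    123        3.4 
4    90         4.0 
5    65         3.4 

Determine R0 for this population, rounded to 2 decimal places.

5.08

lx = nx/n0 = nx/400: 1, 0.72, 0.465, 0.3075, 0.225, 0.1625
lx·mx by age: 0, 1.656, 0.93, 1.0455, 0.9, 0.5525
R0 = Σ lx·mx = 5.084 → 5.08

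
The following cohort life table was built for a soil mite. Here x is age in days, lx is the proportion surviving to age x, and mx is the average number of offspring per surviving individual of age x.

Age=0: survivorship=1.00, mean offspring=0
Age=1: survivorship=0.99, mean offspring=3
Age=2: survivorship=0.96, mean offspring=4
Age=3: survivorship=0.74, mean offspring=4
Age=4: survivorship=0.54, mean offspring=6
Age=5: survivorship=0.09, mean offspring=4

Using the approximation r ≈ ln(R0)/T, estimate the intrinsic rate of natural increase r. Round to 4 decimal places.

R0 = Σ lx·mx = 0 + 2.97 + 3.84 + 2.96 + 3.24 + 0.36 = 13.37
Σ x·lx·mx = 34.29; T = 34.29/13.37 = 2.5647…
r ≈ ln(R0)/T = ln(13.37)/2.5647… = 1.011041… → 1.0110

1.0110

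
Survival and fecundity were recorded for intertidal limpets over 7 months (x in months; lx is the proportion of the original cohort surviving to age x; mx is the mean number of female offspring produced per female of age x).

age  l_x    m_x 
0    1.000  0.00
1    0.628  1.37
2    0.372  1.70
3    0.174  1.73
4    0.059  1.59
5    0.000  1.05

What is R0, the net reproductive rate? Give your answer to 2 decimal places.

1.89

lx·mx by age: 0, 0.86036, 0.6324, 0.30102, 0.09381, 0
R0 = Σ lx·mx = 1.88759 → 1.89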